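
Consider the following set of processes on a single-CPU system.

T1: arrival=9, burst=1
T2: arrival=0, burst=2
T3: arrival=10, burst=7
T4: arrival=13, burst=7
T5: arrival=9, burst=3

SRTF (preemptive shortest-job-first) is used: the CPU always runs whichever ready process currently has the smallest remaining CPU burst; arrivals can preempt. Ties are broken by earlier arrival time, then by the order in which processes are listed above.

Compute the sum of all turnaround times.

31

Gantt: | T2 0-2 | idle 2-9 | T1 9-10 | T5 10-13 | T3 13-20 | T4 20-27 |
Completion: T1=10  T2=2  T3=20  T4=27  T5=13
Turnaround = completion − arrival: T1=1, T2=2, T3=10, T4=14, T5=4
Total turnaround = 1 + 2 + 10 + 14 + 4 = 31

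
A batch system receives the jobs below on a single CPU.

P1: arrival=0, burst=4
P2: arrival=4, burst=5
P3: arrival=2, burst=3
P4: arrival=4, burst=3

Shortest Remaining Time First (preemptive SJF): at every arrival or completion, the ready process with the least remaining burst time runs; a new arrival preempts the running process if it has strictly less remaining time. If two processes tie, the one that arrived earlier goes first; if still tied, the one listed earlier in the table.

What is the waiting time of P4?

Timeline: | P1 0-4 | P3 4-7 | P4 7-10 | P2 10-15 |
Completion: P1=4  P2=15  P3=7  P4=10
Turnaround (C−A): P1=4  P2=11  P3=5  P4=6
Waiting(P4) = turnaround − burst = 6 − 3 = 3

3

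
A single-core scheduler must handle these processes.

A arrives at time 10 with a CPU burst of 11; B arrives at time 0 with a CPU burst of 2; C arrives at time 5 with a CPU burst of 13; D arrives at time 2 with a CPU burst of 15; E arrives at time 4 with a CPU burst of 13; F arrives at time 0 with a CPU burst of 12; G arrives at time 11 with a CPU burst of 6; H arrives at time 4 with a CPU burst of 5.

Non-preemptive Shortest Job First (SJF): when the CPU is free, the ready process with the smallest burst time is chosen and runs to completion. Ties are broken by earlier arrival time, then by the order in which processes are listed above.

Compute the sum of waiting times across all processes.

171

Schedule: | B 0-2 | F 2-14 | H 14-19 | G 19-25 | A 25-36 | E 36-49 | C 49-62 | D 62-77 |
Completion: A=36  B=2  C=62  D=77  E=49  F=14  G=25  H=19
Turnaround (C−A): A=26  B=2  C=57  D=75  E=45  F=14  G=14  H=15
Waiting = turnaround − burst: A=15, B=0, C=44, D=60, E=32, F=2, G=8, H=10
Total waiting = 15 + 0 + 44 + 60 + 32 + 2 + 8 + 10 = 171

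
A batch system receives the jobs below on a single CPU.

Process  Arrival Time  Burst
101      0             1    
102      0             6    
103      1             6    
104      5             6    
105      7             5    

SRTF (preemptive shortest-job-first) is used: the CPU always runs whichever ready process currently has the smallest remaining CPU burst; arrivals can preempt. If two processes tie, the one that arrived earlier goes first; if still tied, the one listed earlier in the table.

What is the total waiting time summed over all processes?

25

Schedule: | 101 0-1 | 102 1-7 | 105 7-12 | 103 12-18 | 104 18-24 |
Completion: 101=1  102=7  103=18  104=24  105=12
Turnaround (C−A): 101=1  102=7  103=17  104=19  105=5
Waiting = turnaround − burst: 101=0, 102=1, 103=11, 104=13, 105=0
Total waiting = 0 + 1 + 11 + 13 + 0 = 25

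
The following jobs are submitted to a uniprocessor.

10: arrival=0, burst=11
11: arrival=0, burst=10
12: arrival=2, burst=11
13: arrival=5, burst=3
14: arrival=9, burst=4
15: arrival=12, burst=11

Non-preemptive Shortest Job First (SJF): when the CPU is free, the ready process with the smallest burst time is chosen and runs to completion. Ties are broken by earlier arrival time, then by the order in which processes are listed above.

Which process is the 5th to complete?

Timeline: | 11 0-10 | 13 10-13 | 14 13-17 | 10 17-28 | 12 28-39 | 15 39-50 |
Completion: 10=28  11=10  12=39  13=13  14=17  15=50
Finish order: 11 → 13 → 14 → 10 → 12 → 15

12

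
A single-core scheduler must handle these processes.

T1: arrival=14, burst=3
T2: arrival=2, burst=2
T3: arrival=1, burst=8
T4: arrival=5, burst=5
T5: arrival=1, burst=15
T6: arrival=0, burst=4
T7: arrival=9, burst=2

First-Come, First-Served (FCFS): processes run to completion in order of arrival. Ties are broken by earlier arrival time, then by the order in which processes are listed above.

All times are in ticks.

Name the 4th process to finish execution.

T2

Timeline: | T6 0-4 | T3 4-12 | T5 12-27 | T2 27-29 | T4 29-34 | T7 34-36 | T1 36-39 |
Completion: T1=39  T2=29  T3=12  T4=34  T5=27  T6=4  T7=36
Turnaround (C−A): T1=25  T2=27  T3=11  T4=29  T5=26  T6=4  T7=27
Finish order: T6 → T3 → T5 → T2 → T4 → T7 → T1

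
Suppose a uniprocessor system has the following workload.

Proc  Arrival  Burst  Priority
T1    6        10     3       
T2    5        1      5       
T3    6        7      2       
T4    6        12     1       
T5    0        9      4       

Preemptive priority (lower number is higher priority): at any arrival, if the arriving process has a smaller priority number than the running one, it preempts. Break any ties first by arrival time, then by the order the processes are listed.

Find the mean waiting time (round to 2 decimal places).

18.60

Gantt: | T5 0-6 | T4 6-18 | T3 18-25 | T1 25-35 | T5 35-38 | T2 38-39 |
Completion: T1=35  T2=39  T3=25  T4=18  T5=38
Turnaround (C−A): T1=29  T2=34  T3=19  T4=12  T5=38
Waiting times: T1=19, T2=33, T3=12, T4=0, T5=29
Average waiting = (19+33+12+0+29) / 5 = 93/5 = 18.60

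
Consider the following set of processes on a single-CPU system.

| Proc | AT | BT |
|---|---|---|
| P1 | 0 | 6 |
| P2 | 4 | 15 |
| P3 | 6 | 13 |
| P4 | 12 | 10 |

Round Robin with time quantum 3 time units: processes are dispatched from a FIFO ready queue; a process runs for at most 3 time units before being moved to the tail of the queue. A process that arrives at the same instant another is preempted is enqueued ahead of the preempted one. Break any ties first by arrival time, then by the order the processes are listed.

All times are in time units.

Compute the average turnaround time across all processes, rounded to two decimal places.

28.25

Timeline: | P1 0-6 | P2 6-9 | P3 9-12 | P2 12-15 | P4 15-18 | P3 18-21 | P2 21-24 | P4 24-27 | P3 27-30 | P2 30-33 | P4 33-36 | P3 36-39 | P2 39-42 | P4 42-43 | P3 43-44 |
Completion: P1=6  P2=42  P3=44  P4=43
Turnaround times: P1=6, P2=38, P3=38, P4=31
Average turnaround = (6+38+38+31) / 4 = 113/4 = 28.25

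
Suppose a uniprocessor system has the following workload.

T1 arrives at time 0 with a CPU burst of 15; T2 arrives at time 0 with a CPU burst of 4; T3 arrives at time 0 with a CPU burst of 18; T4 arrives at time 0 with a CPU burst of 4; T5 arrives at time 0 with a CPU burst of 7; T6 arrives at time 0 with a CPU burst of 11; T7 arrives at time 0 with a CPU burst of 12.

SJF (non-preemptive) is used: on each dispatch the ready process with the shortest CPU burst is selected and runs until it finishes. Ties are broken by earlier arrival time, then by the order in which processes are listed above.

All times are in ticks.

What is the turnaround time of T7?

38

Gantt: | T2 0-4 | T4 4-8 | T5 8-15 | T6 15-26 | T7 26-38 | T1 38-53 | T3 53-71 |
Completion: T1=53  T2=4  T3=71  T4=8  T5=15  T6=26  T7=38
Turnaround (C−A): T1=53  T2=4  T3=71  T4=8  T5=15  T6=26  T7=38
Turnaround(T7) = completion − arrival = 38 − 0 = 38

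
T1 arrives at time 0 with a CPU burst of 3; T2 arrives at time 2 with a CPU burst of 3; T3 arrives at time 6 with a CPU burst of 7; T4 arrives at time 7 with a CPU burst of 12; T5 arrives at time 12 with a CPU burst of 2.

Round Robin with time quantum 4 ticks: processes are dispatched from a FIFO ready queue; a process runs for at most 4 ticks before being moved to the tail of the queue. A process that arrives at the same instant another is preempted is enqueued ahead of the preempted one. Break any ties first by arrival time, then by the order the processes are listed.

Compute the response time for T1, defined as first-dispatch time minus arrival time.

Schedule: | T1 0-3 | T2 3-6 | T3 6-10 | T4 10-14 | T3 14-17 | T5 17-19 | T4 19-27 |
Completion: T1=3  T2=6  T3=17  T4=27  T5=19
Response(T1) = first start − arrival = 0 − 0 = 0

0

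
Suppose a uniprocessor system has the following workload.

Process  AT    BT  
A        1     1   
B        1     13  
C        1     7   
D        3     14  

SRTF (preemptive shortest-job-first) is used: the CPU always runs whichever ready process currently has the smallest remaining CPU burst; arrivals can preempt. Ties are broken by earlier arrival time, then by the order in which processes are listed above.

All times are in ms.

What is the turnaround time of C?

Gantt: | idle 0-1 | A 1-2 | C 2-9 | B 9-22 | D 22-36 |
Completion: A=2  B=22  C=9  D=36
Turnaround(C) = completion − arrival = 9 − 1 = 8

8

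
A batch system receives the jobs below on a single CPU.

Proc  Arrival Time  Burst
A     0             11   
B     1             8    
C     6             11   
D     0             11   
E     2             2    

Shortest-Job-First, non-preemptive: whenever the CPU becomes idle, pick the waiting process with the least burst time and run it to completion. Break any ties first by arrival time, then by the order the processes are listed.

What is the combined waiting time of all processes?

68

Gantt: | A 0-11 | E 11-13 | B 13-21 | D 21-32 | C 32-43 |
Completion: A=11  B=21  C=43  D=32  E=13
Turnaround (C−A): A=11  B=20  C=37  D=32  E=11
Waiting = turnaround − burst: A=0, B=12, C=26, D=21, E=9
Total waiting = 0 + 12 + 26 + 21 + 9 = 68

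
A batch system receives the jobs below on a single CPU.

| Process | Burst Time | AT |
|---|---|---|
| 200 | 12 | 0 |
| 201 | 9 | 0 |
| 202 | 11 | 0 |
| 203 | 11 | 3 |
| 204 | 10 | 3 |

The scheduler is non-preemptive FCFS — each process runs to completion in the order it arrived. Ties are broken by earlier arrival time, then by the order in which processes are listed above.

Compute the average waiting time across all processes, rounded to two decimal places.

20.40

Gantt: | 200 0-12 | 201 12-21 | 202 21-32 | 203 32-43 | 204 43-53 |
Completion: 200=12  201=21  202=32  203=43  204=53
Turnaround (C−A): 200=12  201=21  202=32  203=40  204=50
Waiting times: 200=0, 201=12, 202=21, 203=29, 204=40
Average waiting = (0+12+21+29+40) / 5 = 102/5 = 20.40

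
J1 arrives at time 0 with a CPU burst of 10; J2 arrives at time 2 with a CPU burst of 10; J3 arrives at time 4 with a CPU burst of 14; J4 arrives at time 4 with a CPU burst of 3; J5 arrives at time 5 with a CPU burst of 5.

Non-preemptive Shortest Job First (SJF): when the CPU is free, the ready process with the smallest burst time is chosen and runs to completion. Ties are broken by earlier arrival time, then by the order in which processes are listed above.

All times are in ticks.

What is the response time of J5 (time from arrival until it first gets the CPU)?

Gantt: | J1 0-10 | J4 10-13 | J5 13-18 | J2 18-28 | J3 28-42 |
Completion: J1=10  J2=28  J3=42  J4=13  J5=18
Turnaround (C−A): J1=10  J2=26  J3=38  J4=9  J5=13
Response(J5) = first start − arrival = 13 − 5 = 8

8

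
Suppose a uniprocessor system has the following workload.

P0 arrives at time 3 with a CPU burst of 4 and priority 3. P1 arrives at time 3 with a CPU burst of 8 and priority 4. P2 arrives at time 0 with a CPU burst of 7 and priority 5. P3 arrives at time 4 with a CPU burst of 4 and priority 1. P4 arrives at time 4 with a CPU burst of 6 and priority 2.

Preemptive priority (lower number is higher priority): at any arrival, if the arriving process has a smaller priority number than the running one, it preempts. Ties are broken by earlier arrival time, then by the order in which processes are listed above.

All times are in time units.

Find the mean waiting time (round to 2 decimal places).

10.00

Gantt: | P2 0-3 | P0 3-4 | P3 4-8 | P4 8-14 | P0 14-17 | P1 17-25 | P2 25-29 |
Completion: P0=17  P1=25  P2=29  P3=8  P4=14
Turnaround (C−A): P0=14  P1=22  P2=29  P3=4  P4=10
Waiting times: P0=10, P1=14, P2=22, P3=0, P4=4
Average waiting = (10+14+22+0+4) / 5 = 50/5 = 10.00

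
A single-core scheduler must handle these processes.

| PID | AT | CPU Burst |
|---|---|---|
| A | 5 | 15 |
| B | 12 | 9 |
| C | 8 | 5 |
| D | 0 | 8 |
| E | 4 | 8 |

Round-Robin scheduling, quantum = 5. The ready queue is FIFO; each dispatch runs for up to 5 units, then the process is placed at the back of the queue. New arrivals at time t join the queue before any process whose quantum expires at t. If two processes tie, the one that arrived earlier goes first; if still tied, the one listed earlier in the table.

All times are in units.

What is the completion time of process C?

23

Gantt: | D 0-5 | E 5-10 | A 10-15 | D 15-18 | C 18-23 | E 23-26 | B 26-31 | A 31-36 | B 36-40 | A 40-45 |
Completion: A=45  B=40  C=23  D=18  E=26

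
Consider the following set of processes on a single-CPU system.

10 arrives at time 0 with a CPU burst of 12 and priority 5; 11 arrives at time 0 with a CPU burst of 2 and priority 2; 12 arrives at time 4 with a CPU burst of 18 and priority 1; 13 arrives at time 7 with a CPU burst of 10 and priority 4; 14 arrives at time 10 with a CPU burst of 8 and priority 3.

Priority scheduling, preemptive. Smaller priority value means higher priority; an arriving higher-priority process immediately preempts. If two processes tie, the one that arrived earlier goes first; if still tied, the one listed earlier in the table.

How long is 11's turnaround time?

2

Gantt: | 11 0-2 | 10 2-4 | 12 4-22 | 14 22-30 | 13 30-40 | 10 40-50 |
Completion: 10=50  11=2  12=22  13=40  14=30
Turnaround(11) = completion − arrival = 2 − 0 = 2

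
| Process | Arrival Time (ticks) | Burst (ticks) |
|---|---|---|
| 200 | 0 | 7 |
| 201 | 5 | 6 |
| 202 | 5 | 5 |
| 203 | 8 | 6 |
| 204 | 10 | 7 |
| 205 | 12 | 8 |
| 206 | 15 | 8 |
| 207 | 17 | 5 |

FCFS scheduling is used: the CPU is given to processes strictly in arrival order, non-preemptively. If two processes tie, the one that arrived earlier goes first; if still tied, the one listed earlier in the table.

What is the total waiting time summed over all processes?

Timeline: | 200 0-7 | 201 7-13 | 202 13-18 | 203 18-24 | 204 24-31 | 205 31-39 | 206 39-47 | 207 47-52 |
Completion: 200=7  201=13  202=18  203=24  204=31  205=39  206=47  207=52
Waiting = turnaround − burst: 200=0, 201=2, 202=8, 203=10, 204=14, 205=19, 206=24, 207=30
Total waiting = 0 + 2 + 8 + 10 + 14 + 19 + 24 + 30 = 107

107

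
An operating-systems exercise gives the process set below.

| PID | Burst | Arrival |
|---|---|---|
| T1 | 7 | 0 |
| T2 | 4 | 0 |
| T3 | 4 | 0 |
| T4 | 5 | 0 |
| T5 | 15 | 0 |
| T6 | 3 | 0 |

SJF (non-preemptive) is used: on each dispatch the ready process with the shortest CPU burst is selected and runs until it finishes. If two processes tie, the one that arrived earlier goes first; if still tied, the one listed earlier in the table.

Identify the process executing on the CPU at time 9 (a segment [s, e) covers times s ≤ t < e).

T3

Schedule: | T6 0-3 | T2 3-7 | T3 7-11 | T4 11-16 | T1 16-23 | T5 23-38 |
Completion: T1=23  T2=7  T3=11  T4=16  T5=38  T6=3
Turnaround (C−A): T1=23  T2=7  T3=11  T4=16  T5=38  T6=3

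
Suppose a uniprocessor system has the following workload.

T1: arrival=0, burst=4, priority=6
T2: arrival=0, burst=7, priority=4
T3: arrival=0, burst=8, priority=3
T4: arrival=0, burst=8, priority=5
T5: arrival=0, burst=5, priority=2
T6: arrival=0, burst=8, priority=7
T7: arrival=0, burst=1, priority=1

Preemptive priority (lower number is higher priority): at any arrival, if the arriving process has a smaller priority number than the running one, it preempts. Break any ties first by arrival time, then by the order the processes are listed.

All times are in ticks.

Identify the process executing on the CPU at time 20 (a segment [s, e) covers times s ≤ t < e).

T2

Schedule: | T7 0-1 | T5 1-6 | T3 6-14 | T2 14-21 | T4 21-29 | T1 29-33 | T6 33-41 |
Completion: T1=33  T2=21  T3=14  T4=29  T5=6  T6=41  T7=1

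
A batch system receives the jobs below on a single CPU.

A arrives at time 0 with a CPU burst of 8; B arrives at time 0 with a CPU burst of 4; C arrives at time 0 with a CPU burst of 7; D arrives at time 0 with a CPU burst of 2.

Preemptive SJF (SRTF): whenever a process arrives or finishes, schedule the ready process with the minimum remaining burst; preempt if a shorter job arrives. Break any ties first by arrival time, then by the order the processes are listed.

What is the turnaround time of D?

2

Timeline: | D 0-2 | B 2-6 | C 6-13 | A 13-21 |
Completion: A=21  B=6  C=13  D=2
Turnaround(D) = completion − arrival = 2 − 0 = 2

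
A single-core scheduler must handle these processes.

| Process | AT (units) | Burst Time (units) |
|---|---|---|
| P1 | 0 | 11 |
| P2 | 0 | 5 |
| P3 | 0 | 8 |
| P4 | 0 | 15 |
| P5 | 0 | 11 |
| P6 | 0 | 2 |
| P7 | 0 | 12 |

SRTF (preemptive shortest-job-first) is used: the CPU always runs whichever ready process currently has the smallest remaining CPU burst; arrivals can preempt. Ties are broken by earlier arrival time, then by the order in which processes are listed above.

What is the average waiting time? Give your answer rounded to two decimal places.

Timeline: | P6 0-2 | P2 2-7 | P3 7-15 | P1 15-26 | P5 26-37 | P7 37-49 | P4 49-64 |
Completion: P1=26  P2=7  P3=15  P4=64  P5=37  P6=2  P7=49
Turnaround (C−A): P1=26  P2=7  P3=15  P4=64  P5=37  P6=2  P7=49
Waiting times: P1=15, P2=2, P3=7, P4=49, P5=26, P6=0, P7=37
Average waiting = (15+2+7+49+26+0+37) / 7 = 136/7 = 19.43

19.43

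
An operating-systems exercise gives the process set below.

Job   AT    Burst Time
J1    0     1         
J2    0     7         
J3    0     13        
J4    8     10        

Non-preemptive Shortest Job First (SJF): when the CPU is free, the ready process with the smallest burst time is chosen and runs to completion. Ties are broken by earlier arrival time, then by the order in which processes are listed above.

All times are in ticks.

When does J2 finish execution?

8

Gantt: | J1 0-1 | J2 1-8 | J4 8-18 | J3 18-31 |
Completion: J1=1  J2=8  J3=31  J4=18
Turnaround (C−A): J1=1  J2=8  J3=31  J4=10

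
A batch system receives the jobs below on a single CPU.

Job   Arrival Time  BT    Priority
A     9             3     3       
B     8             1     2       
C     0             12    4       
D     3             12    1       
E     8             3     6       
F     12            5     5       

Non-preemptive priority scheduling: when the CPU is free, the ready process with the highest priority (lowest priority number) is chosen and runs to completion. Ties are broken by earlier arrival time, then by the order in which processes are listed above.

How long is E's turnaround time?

28

Schedule: | C 0-12 | D 12-24 | B 24-25 | A 25-28 | F 28-33 | E 33-36 |
Completion: A=28  B=25  C=12  D=24  E=36  F=33
Turnaround (C−A): A=19  B=17  C=12  D=21  E=28  F=21
Turnaround(E) = completion − arrival = 36 − 8 = 28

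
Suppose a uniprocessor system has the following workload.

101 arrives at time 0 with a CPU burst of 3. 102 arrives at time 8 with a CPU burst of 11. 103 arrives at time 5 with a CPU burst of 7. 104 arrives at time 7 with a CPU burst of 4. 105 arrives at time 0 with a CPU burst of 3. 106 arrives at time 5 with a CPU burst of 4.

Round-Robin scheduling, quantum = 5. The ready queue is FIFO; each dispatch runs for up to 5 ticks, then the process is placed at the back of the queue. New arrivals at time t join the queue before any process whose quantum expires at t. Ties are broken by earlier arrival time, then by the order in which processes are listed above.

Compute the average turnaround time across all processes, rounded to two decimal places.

Gantt: | 101 0-3 | 105 3-6 | 103 6-11 | 106 11-15 | 104 15-19 | 102 19-24 | 103 24-26 | 102 26-32 |
Completion: 101=3  102=32  103=26  104=19  105=6  106=15
Turnaround (C−A): 101=3  102=24  103=21  104=12  105=6  106=10
Turnaround times: 101=3, 102=24, 103=21, 104=12, 105=6, 106=10
Average turnaround = (3+24+21+12+6+10) / 6 = 76/6 = 12.67

12.67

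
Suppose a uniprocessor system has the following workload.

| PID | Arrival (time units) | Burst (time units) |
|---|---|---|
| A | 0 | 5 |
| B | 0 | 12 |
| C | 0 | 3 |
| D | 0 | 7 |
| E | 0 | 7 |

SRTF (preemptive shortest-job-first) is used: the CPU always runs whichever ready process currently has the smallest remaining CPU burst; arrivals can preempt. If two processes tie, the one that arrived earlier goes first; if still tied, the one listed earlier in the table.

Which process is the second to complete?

A

Timeline: | C 0-3 | A 3-8 | D 8-15 | E 15-22 | B 22-34 |
Completion: A=8  B=34  C=3  D=15  E=22
Finish order: C → A → D → E → B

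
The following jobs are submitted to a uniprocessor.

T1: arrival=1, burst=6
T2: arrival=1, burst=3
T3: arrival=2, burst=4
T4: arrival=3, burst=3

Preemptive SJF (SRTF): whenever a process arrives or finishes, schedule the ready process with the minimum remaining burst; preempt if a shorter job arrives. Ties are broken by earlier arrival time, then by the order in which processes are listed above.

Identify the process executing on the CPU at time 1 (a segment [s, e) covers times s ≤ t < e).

Gantt: | idle 0-1 | T2 1-4 | T4 4-7 | T3 7-11 | T1 11-17 |
Completion: T1=17  T2=4  T3=11  T4=7
Turnaround (C−A): T1=16  T2=3  T3=9  T4=4

T2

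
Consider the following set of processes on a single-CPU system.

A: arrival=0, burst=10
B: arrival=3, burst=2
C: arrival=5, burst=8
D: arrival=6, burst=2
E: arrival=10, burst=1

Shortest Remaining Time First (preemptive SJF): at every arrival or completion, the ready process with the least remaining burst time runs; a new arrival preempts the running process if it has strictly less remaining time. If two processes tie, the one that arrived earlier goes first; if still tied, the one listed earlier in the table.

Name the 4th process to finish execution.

Timeline: | A 0-3 | B 3-5 | A 5-6 | D 6-8 | A 8-10 | E 10-11 | A 11-15 | C 15-23 |
Completion: A=15  B=5  C=23  D=8  E=11
Finish order: B → D → E → A → C

A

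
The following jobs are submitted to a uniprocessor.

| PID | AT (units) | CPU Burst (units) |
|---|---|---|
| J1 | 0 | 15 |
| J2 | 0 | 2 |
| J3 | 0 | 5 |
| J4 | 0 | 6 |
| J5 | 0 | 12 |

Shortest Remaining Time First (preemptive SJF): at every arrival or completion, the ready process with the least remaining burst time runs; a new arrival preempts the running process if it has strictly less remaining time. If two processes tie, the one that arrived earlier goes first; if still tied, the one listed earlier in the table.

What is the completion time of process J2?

Schedule: | J2 0-2 | J3 2-7 | J4 7-13 | J5 13-25 | J1 25-40 |
Completion: J1=40  J2=2  J3=7  J4=13  J5=25

2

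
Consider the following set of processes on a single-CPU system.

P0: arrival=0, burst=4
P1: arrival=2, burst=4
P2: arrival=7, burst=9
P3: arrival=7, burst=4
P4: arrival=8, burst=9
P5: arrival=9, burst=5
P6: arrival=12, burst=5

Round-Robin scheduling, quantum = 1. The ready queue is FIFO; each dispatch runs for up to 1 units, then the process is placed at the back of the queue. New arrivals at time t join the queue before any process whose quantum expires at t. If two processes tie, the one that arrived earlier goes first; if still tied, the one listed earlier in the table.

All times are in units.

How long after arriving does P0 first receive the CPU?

0

Schedule: | P0 0-2 | P1 2-3 | P0 3-4 | P1 4-5 | P0 5-6 | P1 6-7 | P2 7-8 | P3 8-9 | P1 9-10 | P4 10-11 | P2 11-12 | P5 12-13 | P3 13-14 | P4 14-15 | P6 15-16 | P2 16-17 | P5 17-18 | P3 18-19 | P4 19-20 | P6 20-21 | P2 21-22 | P5 22-23 | P3 23-24 | P4 24-25 | P6 25-26 | P2 26-27 | P5 27-28 | P4 28-29 | P6 29-30 | P2 30-31 | P5 31-32 | P4 32-33 | P6 33-34 | P2 34-35 | P4 35-36 | P2 36-37 | P4 37-38 | P2 38-39 | P4 39-40 |
Completion: P0=6  P1=10  P2=39  P3=24  P4=40  P5=32  P6=34
Response(P0) = first start − arrival = 0 − 0 = 0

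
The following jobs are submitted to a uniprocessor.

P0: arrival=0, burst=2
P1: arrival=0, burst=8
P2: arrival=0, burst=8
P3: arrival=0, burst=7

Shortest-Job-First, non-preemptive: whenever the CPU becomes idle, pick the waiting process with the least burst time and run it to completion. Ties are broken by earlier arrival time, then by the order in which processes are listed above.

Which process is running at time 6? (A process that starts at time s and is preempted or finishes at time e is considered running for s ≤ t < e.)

Gantt: | P0 0-2 | P3 2-9 | P1 9-17 | P2 17-25 |
Completion: P0=2  P1=17  P2=25  P3=9
Turnaround (C−A): P0=2  P1=17  P2=25  P3=9

P3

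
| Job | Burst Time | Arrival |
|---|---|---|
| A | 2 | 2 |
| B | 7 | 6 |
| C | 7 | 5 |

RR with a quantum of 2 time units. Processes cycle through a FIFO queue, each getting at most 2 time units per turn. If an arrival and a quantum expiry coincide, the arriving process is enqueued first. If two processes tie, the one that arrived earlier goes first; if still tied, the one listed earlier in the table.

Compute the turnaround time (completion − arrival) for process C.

13

Timeline: | idle 0-2 | A 2-4 | idle 4-5 | C 5-7 | B 7-9 | C 9-11 | B 11-13 | C 13-15 | B 15-17 | C 17-18 | B 18-19 |
Completion: A=4  B=19  C=18
Turnaround (C−A): A=2  B=13  C=13
Turnaround(C) = completion − arrival = 18 − 5 = 13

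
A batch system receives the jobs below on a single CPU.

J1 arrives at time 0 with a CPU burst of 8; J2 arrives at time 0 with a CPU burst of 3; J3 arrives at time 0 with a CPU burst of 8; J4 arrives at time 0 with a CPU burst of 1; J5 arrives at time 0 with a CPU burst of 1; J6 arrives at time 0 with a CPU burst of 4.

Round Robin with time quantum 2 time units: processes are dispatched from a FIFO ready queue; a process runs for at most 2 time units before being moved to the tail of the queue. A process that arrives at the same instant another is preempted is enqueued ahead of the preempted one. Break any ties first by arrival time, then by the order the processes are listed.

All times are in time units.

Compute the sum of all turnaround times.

93

Timeline: | J1 0-2 | J2 2-4 | J3 4-6 | J4 6-7 | J5 7-8 | J6 8-10 | J1 10-12 | J2 12-13 | J3 13-15 | J6 15-17 | J1 17-19 | J3 19-21 | J1 21-23 | J3 23-25 |
Completion: J1=23  J2=13  J3=25  J4=7  J5=8  J6=17
Turnaround = completion − arrival: J1=23, J2=13, J3=25, J4=7, J5=8, J6=17
Total turnaround = 23 + 13 + 25 + 7 + 8 + 17 = 93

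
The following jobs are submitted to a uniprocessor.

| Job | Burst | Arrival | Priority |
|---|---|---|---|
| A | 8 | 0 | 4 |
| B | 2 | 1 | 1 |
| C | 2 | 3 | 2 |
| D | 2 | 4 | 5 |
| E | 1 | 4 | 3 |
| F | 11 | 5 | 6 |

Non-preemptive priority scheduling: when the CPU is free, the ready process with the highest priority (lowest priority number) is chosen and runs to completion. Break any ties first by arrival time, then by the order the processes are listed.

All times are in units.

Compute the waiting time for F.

10

Gantt: | A 0-8 | B 8-10 | C 10-12 | E 12-13 | D 13-15 | F 15-26 |
Completion: A=8  B=10  C=12  D=15  E=13  F=26
Turnaround (C−A): A=8  B=9  C=9  D=11  E=9  F=21
Waiting(F) = turnaround − burst = 21 − 11 = 10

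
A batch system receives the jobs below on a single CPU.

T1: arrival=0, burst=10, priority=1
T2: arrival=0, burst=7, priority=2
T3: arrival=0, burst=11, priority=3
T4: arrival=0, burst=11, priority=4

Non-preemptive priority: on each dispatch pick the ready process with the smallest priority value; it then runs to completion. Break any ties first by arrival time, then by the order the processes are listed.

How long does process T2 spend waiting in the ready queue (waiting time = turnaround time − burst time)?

Gantt: | T1 0-10 | T2 10-17 | T3 17-28 | T4 28-39 |
Completion: T1=10  T2=17  T3=28  T4=39
Waiting(T2) = turnaround − burst = 17 − 7 = 10

10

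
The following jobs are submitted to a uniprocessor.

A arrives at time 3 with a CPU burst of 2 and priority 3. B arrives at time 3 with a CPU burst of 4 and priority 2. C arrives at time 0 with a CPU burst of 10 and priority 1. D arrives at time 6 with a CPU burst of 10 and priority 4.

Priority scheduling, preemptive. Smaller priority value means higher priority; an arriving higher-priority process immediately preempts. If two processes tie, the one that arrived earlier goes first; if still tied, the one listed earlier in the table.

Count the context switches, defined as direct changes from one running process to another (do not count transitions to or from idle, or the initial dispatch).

3

Schedule: | C 0-10 | B 10-14 | A 14-16 | D 16-26 |
Completion: A=16  B=14  C=10  D=26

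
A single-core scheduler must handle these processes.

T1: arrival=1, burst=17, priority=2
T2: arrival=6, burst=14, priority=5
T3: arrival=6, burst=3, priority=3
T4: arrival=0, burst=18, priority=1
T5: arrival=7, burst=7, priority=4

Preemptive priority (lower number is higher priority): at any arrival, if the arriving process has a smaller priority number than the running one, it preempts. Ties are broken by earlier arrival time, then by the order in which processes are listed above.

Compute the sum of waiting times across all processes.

116

Timeline: | T4 0-18 | T1 18-35 | T3 35-38 | T5 38-45 | T2 45-59 |
Completion: T1=35  T2=59  T3=38  T4=18  T5=45
Turnaround (C−A): T1=34  T2=53  T3=32  T4=18  T5=38
Waiting = turnaround − burst: T1=17, T2=39, T3=29, T4=0, T5=31
Total waiting = 17 + 39 + 29 + 0 + 31 = 116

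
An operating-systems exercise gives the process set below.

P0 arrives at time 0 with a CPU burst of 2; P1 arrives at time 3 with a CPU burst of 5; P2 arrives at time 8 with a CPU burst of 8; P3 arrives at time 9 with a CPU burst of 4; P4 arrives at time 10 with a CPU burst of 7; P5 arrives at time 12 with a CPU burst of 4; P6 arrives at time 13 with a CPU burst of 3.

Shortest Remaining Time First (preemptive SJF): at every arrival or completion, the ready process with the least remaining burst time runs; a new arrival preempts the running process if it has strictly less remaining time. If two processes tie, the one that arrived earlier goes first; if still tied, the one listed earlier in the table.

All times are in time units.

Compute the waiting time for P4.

17

Timeline: | P0 0-2 | idle 2-3 | P1 3-8 | P2 8-9 | P3 9-13 | P6 13-16 | P5 16-20 | P2 20-27 | P4 27-34 |
Completion: P0=2  P1=8  P2=27  P3=13  P4=34  P5=20  P6=16
Turnaround (C−A): P0=2  P1=5  P2=19  P3=4  P4=24  P5=8  P6=3
Waiting(P4) = turnaround − burst = 24 − 7 = 17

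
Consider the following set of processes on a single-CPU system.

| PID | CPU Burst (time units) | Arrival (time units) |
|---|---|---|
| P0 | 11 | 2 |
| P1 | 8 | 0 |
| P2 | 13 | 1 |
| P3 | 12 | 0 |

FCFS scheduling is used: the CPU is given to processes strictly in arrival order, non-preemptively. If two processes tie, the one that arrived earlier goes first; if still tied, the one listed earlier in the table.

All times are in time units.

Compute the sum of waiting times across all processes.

58

Timeline: | P1 0-8 | P3 8-20 | P2 20-33 | P0 33-44 |
Completion: P0=44  P1=8  P2=33  P3=20
Turnaround (C−A): P0=42  P1=8  P2=32  P3=20
Waiting = turnaround − burst: P0=31, P1=0, P2=19, P3=8
Total waiting = 31 + 0 + 19 + 8 = 58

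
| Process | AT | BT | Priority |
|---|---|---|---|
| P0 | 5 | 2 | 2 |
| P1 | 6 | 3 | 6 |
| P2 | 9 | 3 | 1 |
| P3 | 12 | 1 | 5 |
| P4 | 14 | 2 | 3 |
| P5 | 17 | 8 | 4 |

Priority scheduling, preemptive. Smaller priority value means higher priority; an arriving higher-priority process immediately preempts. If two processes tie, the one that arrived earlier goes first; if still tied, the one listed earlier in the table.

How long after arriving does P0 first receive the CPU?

Timeline: | idle 0-5 | P0 5-7 | P1 7-9 | P2 9-12 | P3 12-13 | P1 13-14 | P4 14-16 | idle 16-17 | P5 17-25 |
Completion: P0=7  P1=14  P2=12  P3=13  P4=16  P5=25
Response(P0) = first start − arrival = 5 − 5 = 0

0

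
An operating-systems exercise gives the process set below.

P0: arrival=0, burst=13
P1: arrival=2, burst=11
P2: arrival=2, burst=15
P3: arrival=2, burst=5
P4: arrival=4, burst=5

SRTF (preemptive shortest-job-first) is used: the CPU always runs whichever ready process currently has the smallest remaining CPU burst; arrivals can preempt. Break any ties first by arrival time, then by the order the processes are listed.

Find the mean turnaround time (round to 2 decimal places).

23.00

Schedule: | P0 0-2 | P3 2-7 | P4 7-12 | P0 12-23 | P1 23-34 | P2 34-49 |
Completion: P0=23  P1=34  P2=49  P3=7  P4=12
Turnaround (C−A): P0=23  P1=32  P2=47  P3=5  P4=8
Turnaround times: P0=23, P1=32, P2=47, P3=5, P4=8
Average turnaround = (23+32+47+5+8) / 5 = 115/5 = 23.00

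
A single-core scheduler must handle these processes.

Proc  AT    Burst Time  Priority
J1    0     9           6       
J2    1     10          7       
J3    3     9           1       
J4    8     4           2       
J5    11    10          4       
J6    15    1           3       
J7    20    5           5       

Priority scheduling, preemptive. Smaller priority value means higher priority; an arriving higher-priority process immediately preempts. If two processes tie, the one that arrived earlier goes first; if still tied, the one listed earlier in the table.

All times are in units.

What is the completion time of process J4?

16

Gantt: | J1 0-3 | J3 3-12 | J4 12-16 | J6 16-17 | J5 17-27 | J7 27-32 | J1 32-38 | J2 38-48 |
Completion: J1=38  J2=48  J3=12  J4=16  J5=27  J6=17  J7=32
Turnaround (C−A): J1=38  J2=47  J3=9  J4=8  J5=16  J6=2  J7=12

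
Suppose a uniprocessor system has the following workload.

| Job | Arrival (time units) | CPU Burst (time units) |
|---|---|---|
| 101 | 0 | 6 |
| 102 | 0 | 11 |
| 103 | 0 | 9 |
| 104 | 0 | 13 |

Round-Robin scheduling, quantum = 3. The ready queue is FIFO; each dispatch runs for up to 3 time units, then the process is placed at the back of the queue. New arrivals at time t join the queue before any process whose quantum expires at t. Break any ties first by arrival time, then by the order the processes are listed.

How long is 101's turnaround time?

Schedule: | 101 0-3 | 102 3-6 | 103 6-9 | 104 9-12 | 101 12-15 | 102 15-18 | 103 18-21 | 104 21-24 | 102 24-27 | 103 27-30 | 104 30-33 | 102 33-35 | 104 35-39 |
Completion: 101=15  102=35  103=30  104=39
Turnaround (C−A): 101=15  102=35  103=30  104=39
Turnaround(101) = completion − arrival = 15 − 0 = 15

15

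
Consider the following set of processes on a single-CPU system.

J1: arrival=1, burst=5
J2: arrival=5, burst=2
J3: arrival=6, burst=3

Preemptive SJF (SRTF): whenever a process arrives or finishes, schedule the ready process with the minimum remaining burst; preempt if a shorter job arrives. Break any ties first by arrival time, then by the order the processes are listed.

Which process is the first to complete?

J1

Schedule: | idle 0-1 | J1 1-6 | J2 6-8 | J3 8-11 |
Completion: J1=6  J2=8  J3=11
Finish order: J1 → J2 → J3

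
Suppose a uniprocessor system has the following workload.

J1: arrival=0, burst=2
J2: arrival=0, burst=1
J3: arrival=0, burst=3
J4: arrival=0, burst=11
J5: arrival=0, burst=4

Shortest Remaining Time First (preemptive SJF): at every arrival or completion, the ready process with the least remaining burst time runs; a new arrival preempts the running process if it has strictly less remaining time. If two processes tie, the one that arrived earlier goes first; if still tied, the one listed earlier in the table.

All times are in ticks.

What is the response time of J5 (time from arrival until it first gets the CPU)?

6

Timeline: | J2 0-1 | J1 1-3 | J3 3-6 | J5 6-10 | J4 10-21 |
Completion: J1=3  J2=1  J3=6  J4=21  J5=10
Turnaround (C−A): J1=3  J2=1  J3=6  J4=21  J5=10
Response(J5) = first start − arrival = 6 − 0 = 6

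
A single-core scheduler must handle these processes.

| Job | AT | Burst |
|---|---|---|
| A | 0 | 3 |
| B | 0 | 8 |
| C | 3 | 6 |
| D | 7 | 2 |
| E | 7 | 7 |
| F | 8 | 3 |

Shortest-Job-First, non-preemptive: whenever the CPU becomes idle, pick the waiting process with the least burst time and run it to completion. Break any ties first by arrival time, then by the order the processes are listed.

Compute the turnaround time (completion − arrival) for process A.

3

Schedule: | A 0-3 | C 3-9 | D 9-11 | F 11-14 | E 14-21 | B 21-29 |
Completion: A=3  B=29  C=9  D=11  E=21  F=14
Turnaround (C−A): A=3  B=29  C=6  D=4  E=14  F=6
Turnaround(A) = completion − arrival = 3 − 0 = 3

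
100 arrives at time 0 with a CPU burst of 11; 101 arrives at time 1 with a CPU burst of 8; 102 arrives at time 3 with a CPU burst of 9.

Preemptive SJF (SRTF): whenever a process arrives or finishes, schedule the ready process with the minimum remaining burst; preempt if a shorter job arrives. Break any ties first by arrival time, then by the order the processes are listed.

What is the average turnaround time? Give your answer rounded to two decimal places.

17.00

Timeline: | 100 0-1 | 101 1-9 | 102 9-18 | 100 18-28 |
Completion: 100=28  101=9  102=18
Turnaround (C−A): 100=28  101=8  102=15
Turnaround times: 100=28, 101=8, 102=15
Average turnaround = (28+8+15) / 3 = 51/3 = 17.00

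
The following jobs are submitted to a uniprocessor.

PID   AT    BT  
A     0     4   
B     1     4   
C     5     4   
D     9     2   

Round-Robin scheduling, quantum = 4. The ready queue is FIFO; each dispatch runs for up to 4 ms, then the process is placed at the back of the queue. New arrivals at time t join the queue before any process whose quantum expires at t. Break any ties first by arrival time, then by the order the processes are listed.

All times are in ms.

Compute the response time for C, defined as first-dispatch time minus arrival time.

Schedule: | A 0-4 | B 4-8 | C 8-12 | D 12-14 |
Completion: A=4  B=8  C=12  D=14
Response(C) = first start − arrival = 8 − 5 = 3

3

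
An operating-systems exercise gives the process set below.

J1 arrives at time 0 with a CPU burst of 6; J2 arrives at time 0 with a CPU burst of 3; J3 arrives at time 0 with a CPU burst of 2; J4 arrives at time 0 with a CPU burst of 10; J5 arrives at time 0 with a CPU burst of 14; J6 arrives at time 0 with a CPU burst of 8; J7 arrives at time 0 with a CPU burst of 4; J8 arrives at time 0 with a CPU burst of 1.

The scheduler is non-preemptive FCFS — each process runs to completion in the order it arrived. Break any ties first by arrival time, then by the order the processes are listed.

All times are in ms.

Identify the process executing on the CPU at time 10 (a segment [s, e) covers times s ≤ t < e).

J3

Timeline: | J1 0-6 | J2 6-9 | J3 9-11 | J4 11-21 | J5 21-35 | J6 35-43 | J7 43-47 | J8 47-48 |
Completion: J1=6  J2=9  J3=11  J4=21  J5=35  J6=43  J7=47  J8=48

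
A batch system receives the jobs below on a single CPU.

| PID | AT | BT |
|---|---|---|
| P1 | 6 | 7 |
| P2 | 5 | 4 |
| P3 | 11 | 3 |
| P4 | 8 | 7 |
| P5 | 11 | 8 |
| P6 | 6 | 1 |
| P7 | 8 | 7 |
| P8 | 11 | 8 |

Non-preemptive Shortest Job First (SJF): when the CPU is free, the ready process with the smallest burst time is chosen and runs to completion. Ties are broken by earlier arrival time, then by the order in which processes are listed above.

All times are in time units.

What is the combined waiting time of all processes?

98

Timeline: | idle 0-5 | P2 5-9 | P6 9-10 | P1 10-17 | P3 17-20 | P4 20-27 | P7 27-34 | P5 34-42 | P8 42-50 |
Completion: P1=17  P2=9  P3=20  P4=27  P5=42  P6=10  P7=34  P8=50
Turnaround (C−A): P1=11  P2=4  P3=9  P4=19  P5=31  P6=4  P7=26  P8=39
Waiting = turnaround − burst: P1=4, P2=0, P3=6, P4=12, P5=23, P6=3, P7=19, P8=31
Total waiting = 4 + 0 + 6 + 12 + 23 + 3 + 19 + 31 = 98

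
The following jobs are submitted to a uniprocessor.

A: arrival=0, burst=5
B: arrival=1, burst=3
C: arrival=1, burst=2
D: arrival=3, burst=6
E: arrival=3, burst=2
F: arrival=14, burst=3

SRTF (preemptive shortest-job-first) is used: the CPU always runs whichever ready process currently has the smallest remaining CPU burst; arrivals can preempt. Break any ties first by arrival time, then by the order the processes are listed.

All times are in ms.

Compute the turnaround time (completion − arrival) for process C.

2

Timeline: | A 0-1 | C 1-3 | E 3-5 | B 5-8 | A 8-12 | D 12-14 | F 14-17 | D 17-21 |
Completion: A=12  B=8  C=3  D=21  E=5  F=17
Turnaround (C−A): A=12  B=7  C=2  D=18  E=2  F=3
Turnaround(C) = completion − arrival = 3 − 1 = 2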